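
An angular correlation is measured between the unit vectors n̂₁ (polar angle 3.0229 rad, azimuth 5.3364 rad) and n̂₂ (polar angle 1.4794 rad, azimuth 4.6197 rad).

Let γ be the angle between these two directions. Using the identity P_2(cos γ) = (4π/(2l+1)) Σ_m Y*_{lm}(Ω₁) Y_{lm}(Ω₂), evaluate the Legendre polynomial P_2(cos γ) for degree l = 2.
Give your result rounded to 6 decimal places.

Summing Y*_{l m}(θ₁,φ₁)·Y_{l m}(θ₂,φ₂) over m ∈ [−2, 2]; prefactor 4π/(2·2+1) = 2.513274:
  m=-2: (-0.001718-0.005137i) × (-0.376493-0.070604i) = +0.000284+0.002055i  (running Σ = +0.000284+0.002055i)
  m=-1: (-0.053076+0.073718i) × (-0.006499+0.069914i) = -0.004809-0.004190i  (running Σ = -0.004525-0.002135i)
  m=0: (+0.617516-0.000000i) × (-0.307510+0.000000i) = -0.189892+0.000000i  (running Σ = -0.194417-0.002135i)
  m=1: (+0.053076+0.073718i) × (+0.006499+0.069914i) = -0.004809+0.004190i  (running Σ = -0.199226+0.002055i)
  m=2: (-0.001718+0.005137i) × (-0.376493+0.070604i) = +0.000284-0.002055i  (running Σ = -0.198942+0.000000i)
Σ over m = -0.198942+0.000000i; ×(4π/5) → -0.499996+0.000000i. Real part: -0.499996

-0.499996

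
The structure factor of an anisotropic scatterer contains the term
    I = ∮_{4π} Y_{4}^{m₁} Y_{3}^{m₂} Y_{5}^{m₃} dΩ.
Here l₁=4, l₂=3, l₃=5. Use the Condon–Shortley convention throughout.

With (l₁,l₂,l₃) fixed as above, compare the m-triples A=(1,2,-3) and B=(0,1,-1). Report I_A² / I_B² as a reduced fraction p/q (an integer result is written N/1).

Shared (l₁,l₂,l₃)=(4,3,5): N and (l;000)² cancel in I_A²/I_B².
A: Δ = 2!·6!·4!/13! = 1/180180; Racah Σ t=1..2: t=1:−1/1152 t=2:+1/1440 = -1/5760; ⇒ 3j(4 3 5; 1 2 -3)² = 1/858, sgn -1
B: Δ = 2!·6!·4!/13! = 1/180180; Racah Σ t=0..2: t=0:+1/2304 t=1:−1/216 t=2:+1/384 = -11/6912; ⇒ 3j(4 3 5; 0 1 -1)² = 11/1638, sgn -1
I_A²/I_B² = (1/858)/(11/1638) = 21/121

21/121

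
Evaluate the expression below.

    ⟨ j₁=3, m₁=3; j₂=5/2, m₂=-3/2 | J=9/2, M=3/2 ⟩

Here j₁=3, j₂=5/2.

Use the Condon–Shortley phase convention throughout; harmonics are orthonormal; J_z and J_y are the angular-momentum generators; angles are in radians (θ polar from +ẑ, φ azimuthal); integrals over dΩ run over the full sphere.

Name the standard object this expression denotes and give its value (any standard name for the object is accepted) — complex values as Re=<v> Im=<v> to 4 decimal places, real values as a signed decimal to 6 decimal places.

Clebsch–Gordan coefficient, +√(8/77) ≈ +0.322329

This is a Clebsch–Gordan (vector-coupling) coefficient.
triangle: 1!×5!×4!/11! = 2880/39916800
(j±m)!: 6!×0!×1!×4!×6!×3! = 74649600
prefactor² = (2J+1)×Δ×N² = 4147200/77
  k=0: +1/(0!×1!×0!×1!×5!×3!) = 1/720
Σ = 1/720  ⇒  CG² = 4147200/77×(1/720)² = 8/77
CG = +√(8/77) = +0.322329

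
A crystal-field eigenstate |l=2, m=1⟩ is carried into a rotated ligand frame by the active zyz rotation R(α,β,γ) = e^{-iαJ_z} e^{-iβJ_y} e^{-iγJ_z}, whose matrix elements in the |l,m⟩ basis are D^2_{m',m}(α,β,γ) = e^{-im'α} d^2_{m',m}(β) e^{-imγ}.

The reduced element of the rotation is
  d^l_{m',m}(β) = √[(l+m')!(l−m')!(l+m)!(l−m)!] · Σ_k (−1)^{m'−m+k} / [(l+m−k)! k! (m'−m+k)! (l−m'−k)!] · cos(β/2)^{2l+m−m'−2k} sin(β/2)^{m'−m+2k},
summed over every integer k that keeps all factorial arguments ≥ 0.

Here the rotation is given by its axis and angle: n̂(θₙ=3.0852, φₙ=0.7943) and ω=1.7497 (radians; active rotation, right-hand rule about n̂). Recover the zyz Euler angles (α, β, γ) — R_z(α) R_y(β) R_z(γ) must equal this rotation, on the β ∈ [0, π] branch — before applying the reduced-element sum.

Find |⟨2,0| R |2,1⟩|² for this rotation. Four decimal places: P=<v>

P=0.0111

Axis–angle → zyz. n̂ = (sinθₙcosφₙ, sinθₙsinφₙ, cosθₙ) = (+0.039498, +0.040208, -0.998410), ω = 1.7497.
R = I cosω + sinω [n̂]ₓ + (1−cosω) n̂n̂ᵀ gives
  R = [-0.176113, +0.984346, -0.006887; -0.980604, -0.176047, -0.086155; -0.086019, -0.008420, +0.996258]
β = atan2(√(R₁₃²+R₂₃²), R₃₃) = 0.086538; α = atan2(R₂₃, R₁₃) mod 2π = 4.632622; γ = atan2(R₃₂, −R₃₁) mod 2π = 6.185615
Split into d^2_{0,1}(β=0.0865) × two z-phases.
c=cos(0.086538/2)=0.999064, s=sin(0.086538/2)=0.043255; N=√[2·2·6·1]=4.898979
The bounds max(0,m−m')=1 and min(l+m,l−m')=2 give 2 terms
  k=1: (−1)^0·4.8990/(2)·0.9991^3·0.0433^1 = +0.105657
  k=2: (−1)^1·4.8990/(2)·0.9991^1·0.0433^3 = -0.000198
d^2_{0,1}(0.0865) = +0.105657 -0.000198 = +0.105459
|D^2_{0,1}|² = |d^2_{0,1}(β)|² = (+0.105459)² = 0.011121 (the z-rotation phases have unit modulus)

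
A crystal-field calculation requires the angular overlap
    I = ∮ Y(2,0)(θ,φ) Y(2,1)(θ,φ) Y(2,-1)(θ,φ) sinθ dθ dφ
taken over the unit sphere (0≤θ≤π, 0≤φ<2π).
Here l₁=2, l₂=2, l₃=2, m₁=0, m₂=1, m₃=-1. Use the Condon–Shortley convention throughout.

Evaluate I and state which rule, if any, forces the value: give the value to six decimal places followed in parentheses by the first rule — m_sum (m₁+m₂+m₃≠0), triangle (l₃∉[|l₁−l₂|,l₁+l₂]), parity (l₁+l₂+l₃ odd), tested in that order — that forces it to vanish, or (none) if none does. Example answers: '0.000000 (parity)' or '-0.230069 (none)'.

-0.090112 (none)

Checks pass: Σm=0; 6 even; l₃=2∈[0,4].
(2·2+1)(2·2+1)(2·2+1) = 125
Δ: 2! 2! 2! / 7! → 1/630
sum: t=0:+1/8 t=1:−1/1 t=2:+1/8 = -3/4
3j²(2 2 2; 0 0 0) = Δ·Π!·Σ² = 2/35  (sign -1)
sum: t=1:−1/2 t=2:+1/4 = -1/4
3j²(2 2 2; 0 1 -1) = Δ·Π!·Σ² = 1/70  (sign +1)
combine: 4πI² = 125·2/35·1/70 = 5/49
take √, sign -1: I = -0.09011188
No selection rule forces the value: the integral is nonzero (none).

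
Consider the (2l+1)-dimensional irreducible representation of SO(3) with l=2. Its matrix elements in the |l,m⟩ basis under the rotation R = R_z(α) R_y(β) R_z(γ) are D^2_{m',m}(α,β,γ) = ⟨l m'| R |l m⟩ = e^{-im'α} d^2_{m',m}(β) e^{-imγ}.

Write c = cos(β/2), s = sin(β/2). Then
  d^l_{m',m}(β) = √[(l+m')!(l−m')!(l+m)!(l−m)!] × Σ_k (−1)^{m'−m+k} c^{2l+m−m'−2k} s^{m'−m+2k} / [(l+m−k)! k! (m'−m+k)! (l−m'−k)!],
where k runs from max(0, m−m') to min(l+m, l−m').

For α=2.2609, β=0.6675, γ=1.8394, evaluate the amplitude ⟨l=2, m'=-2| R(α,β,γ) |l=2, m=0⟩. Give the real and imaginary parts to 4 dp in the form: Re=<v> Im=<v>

Re=-0.0445 Im=-0.2304

D^2_{-2,0}(2.2609,0.6675,1.8394) = e^{-i·-2·2.2609}·d^2_{-2,0}(0.6675)·e^{-i·0·1.8394}. Compute d first:
c=cos(0.667500/2)=0.944821, s=sin(0.667500/2)=0.327588; N=√[1·24·2·2]=9.797959
Admissible k: 2..2 (factorial args all ≥0)
  k=2: (−1)^0·9.7980/(4)·0.9448^2·0.3276^2 = +0.234656
d^2_{-2,0}(0.6675) = +0.234656
D = (-0.189437-0.981893i)·(+0.234656)·(+1.000000+0.000000i) = -0.044453-0.230407i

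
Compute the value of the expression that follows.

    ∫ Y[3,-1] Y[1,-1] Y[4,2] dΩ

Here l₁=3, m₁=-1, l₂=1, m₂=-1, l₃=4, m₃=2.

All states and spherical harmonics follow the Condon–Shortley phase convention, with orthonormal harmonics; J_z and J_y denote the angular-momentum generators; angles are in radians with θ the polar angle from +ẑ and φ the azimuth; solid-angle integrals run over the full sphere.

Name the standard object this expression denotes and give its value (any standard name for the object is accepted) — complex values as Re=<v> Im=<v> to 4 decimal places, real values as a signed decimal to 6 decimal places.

This is a Gaunt coefficient — the integral of a triple product of spherical harmonics over the sphere.
Rules hold: Σm=0, L=8 even, 2≤4≤4.
N = 7·3·9 = 189
Δ = 0!·6!·2!/9! = 1/252
Racah Σ t=0..0: t=0:+1/36 = 1/36
⇒ 3j(3 1 4; 0 0 0)² = 4/63, sgn +1
Racah Σ t=0..0: t=0:+1/96 = 1/96
⇒ 3j(3 1 4; -1 -1 2)² = 5/84, sgn +1
4πI² = N·(3j₀)²·(3jₘ)² = 5/7
I = +1·√(0.714286/4π) = 0.23841361

Gaunt coefficient, +0.238414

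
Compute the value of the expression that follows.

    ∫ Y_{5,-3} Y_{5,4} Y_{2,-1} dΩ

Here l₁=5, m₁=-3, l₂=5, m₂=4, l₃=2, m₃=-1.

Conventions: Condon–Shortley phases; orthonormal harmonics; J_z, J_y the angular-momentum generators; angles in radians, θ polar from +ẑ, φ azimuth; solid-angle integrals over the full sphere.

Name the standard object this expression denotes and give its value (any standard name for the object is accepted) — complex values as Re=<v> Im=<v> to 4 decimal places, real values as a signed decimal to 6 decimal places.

Gaunt coefficient, +0.196098

This is a Gaunt coefficient — the integral of a triple product of spherical harmonics over the sphere.
Rules hold: Σm=0, L=12 even, 0≤2≤10.
N = 11·11·5 = 605
Δ = 8!·2!·2!/13! = 1/38610
Racah Σ t=3..5: t=3:−1/2880 t=4:+1/576 t=5:−1/2880 = 1/960
⇒ 3j(5 5 2; 0 0 0)² = 10/429, sgn +1
Racah Σ t=7..8: t=7:−1/10080 t=8:+1/80640 = -1/11520
⇒ 3j(5 5 2; -3 4 -1)² = 49/1430, sgn +1
4πI² = N·(3j₀)²·(3jₘ)² = 245/507
I = +1·√(0.483235/4π) = 0.19609844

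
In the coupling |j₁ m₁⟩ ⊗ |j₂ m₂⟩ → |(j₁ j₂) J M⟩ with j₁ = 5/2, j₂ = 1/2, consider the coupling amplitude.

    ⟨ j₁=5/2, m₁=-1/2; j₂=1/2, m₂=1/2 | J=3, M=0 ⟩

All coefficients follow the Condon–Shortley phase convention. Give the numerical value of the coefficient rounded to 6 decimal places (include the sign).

√[7·0!5!1!/7! · 2!3!1!0!3!3!] = √(72)
  +(−1)^0/∏(0,0,3,1,2,0)! = 1/12  (running 1/12)
⟨..|..⟩ = √(72)·(1/12) = +0.707107

+√(1/2) ≈ +0.707107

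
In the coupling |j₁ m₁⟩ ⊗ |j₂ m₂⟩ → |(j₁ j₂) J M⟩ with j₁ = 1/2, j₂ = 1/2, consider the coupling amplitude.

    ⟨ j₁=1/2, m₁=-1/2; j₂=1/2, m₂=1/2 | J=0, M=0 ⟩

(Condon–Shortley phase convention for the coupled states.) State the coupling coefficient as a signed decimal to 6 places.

√[1·1!0!0!/2! · 0!1!1!0!0!0!] = √(1/2)
  +(−1)^1/∏(1,0,0,0,0,0)! = -1  (running -1)
⟨..|..⟩ = √(1/2)·(-1) = -0.707107

-0.707107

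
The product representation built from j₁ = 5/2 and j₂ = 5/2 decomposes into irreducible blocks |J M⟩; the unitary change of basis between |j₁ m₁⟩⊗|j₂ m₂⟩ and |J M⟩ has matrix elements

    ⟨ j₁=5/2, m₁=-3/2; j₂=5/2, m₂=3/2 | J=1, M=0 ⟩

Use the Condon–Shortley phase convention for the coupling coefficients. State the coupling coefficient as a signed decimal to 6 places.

j₁+j₂−J=4  J+j₁−j₂=1  J−j₁+j₂=1  j₁+j₂+J+1=7
(j₁±m₁, j₂±m₂, J±M) = (1,4,4,1,1,1)
P² = 288/35
sum k=3..4:
  [3] −1/6 = -1/6
  [4] +1/24 = 1/24
S = -1/8
C² = P²·S² = 9/70 ; C = -0.358569

-0.358569  (= −√(9/70))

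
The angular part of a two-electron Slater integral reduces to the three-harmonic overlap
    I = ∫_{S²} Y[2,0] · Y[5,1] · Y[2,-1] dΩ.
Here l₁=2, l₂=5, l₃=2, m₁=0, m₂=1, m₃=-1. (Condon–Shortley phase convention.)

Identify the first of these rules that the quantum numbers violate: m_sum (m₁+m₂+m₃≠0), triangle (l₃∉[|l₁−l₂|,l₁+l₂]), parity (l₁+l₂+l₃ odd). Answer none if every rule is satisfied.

triangle

m₁+m₂+m₃ = 0 + 1 − 1 = 0  ✓
triangle: need |l₁−l₂| ≤ l₃ ≤ l₁+l₂ = [3,7]; l₃=2 is outside  ✗
parity: l₁+l₂+l₃ = 9 is odd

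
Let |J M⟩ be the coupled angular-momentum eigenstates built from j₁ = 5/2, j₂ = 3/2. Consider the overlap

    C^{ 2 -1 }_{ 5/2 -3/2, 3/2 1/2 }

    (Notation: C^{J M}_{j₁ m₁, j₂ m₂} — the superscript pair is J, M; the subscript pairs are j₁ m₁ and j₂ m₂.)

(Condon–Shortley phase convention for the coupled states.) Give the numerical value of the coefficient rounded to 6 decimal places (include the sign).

√[5·2!3!1!/7! · 1!4!2!1!1!3!] = √(24/7)
  +(−1)^1/∏(1,1,3,1,0,0)! = -1/6  (running -1/6)
  +(−1)^2/∏(2,0,2,0,1,1)! = 1/4  (running 1/12)
⟨..|..⟩ = √(24/7)·(1/12) = +0.154303

+0.154303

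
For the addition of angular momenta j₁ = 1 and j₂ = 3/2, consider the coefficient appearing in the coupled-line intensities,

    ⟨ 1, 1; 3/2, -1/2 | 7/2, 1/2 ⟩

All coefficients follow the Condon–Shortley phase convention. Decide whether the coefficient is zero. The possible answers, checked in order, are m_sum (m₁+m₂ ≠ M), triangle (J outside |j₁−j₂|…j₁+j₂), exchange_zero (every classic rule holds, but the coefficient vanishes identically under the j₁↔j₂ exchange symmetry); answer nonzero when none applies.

m-sum: m₁+m₂ = 1+(-1/2) = 1/2, M = 1/2  ✓
triangle: need |j₁−j₂| ≤ J ≤ j₁+j₂, i.e. J ∈ [1/2, 5/2]; J = 7/2 is outside ✗ ⇒ coefficient is 0

triangle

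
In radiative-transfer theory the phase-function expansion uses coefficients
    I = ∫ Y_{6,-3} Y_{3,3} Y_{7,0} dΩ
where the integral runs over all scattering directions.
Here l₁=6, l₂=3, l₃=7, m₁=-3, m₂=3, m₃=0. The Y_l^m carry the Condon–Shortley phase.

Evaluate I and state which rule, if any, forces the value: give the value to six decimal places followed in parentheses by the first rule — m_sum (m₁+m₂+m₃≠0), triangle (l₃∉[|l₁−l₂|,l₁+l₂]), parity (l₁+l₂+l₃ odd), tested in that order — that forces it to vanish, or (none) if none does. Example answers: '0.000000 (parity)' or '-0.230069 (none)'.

Rules hold: Σm=0, L=16 even, 3≤7≤9.
N = 13·7·15 = 1365
Δ = 2!·10!·4!/17! = 1/2042040
Racah Σ t=0..2: t=0:+1/207360 t=1:−1/57600 t=2:+1/207360 = -1/129600
⇒ 3j(6 3 7; 0 0 0)² = 168/12155, sgn +1
Racah Σ t=2..2: t=2:+1/1451520 = 1/1451520
⇒ 3j(6 3 7; -3 3 0)² = 45/4862, sgn -1
4πI² = N·(3j₀)²·(3jₘ)² = 79380/454597
I = -1·√(0.174616/4π) = -0.11787924
No selection rule forces the value: the integral is nonzero (none).

-0.117879 (none)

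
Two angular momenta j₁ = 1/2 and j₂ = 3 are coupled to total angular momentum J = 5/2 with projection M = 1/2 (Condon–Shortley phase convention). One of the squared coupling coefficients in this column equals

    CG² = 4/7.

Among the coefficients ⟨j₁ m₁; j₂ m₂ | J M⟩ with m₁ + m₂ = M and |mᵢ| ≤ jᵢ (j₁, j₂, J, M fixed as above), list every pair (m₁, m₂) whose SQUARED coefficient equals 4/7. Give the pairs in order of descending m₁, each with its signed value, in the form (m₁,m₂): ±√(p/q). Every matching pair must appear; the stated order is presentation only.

Admissible pairs with m₁+m₂ = M = 1/2: (-1/2,1), (1/2,0)
  (m₁,m₂)=(1/2,0): CG² = 3/7, CG = +√(3/7)
  (m₁,m₂)=(-1/2,1): CG² = 4/7, CG = −√(4/7)   ← matches the target
Pairs with CG² = 4/7: (-1/2,1): −√(4/7)

(-1/2,1): −√(4/7)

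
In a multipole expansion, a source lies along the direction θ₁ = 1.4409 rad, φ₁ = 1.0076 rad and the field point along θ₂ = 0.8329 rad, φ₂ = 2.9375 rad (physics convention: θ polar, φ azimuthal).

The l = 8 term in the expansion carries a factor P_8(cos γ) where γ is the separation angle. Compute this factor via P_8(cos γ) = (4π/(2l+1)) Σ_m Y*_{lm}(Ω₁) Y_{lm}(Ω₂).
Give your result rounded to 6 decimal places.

0.030309

Summing Y*_{l m}(θ₁,φ₁)·Y_{l m}(θ₂,φ₂) over m ∈ [−8, 8]; prefactor 4π/(2·8+1) = 0.739198:
  m=-8: Y*=-0.098915+0.471432i  Y=-0.002866+0.046201i  product -0.021497-0.005921i
  m=-7: Y*=+0.180696+0.175220i  Y=-0.023851-0.166656i  product +0.024892-0.034293i
  m=-6: Y*=-0.260218+0.063014i  Y=+0.121308+0.336244i  product -0.052755-0.079853i
  m=-5: Y*=-0.088765+0.262907i  Y=-0.240318-0.391676i  product +0.124306-0.028414i
  m=-4: Y*=-0.119988-0.147776i  Y=+0.176804+0.188109i  product +0.006584-0.048698i
  m=-3: Y*=-0.282007+0.033659i  Y=+0.151696+0.106539i  product -0.046365-0.024939i
  m=-2: Y*=+0.066248-0.139127i  Y=-0.340173-0.147116i  product -0.043004+0.037581i
  m=-1: Y*=-0.152372-0.241319i  Y=-0.018495-0.003828i  product +0.001894+0.005047i
  m=+0: Y*=+0.143152-0.000000i  Y=+0.369486+0.000000i  product +0.052893+0.000000i
  m=+1: Y*=+0.152372-0.241319i  Y=+0.018495-0.003828i  product +0.001894-0.005047i
  m=+2: Y*=+0.066248+0.139127i  Y=-0.340173+0.147116i  product -0.043004-0.037581i
  m=+3: Y*=+0.282007+0.033659i  Y=-0.151696+0.106539i  product -0.046365+0.024939i
  m=+4: Y*=-0.119988+0.147776i  Y=+0.176804-0.188109i  product +0.006584+0.048698i
  m=+5: Y*=+0.088765+0.262907i  Y=+0.240318-0.391676i  product +0.124306+0.028414i
  m=+6: Y*=-0.260218-0.063014i  Y=+0.121308-0.336244i  product -0.052755+0.079853i
  m=+7: Y*=-0.180696+0.175220i  Y=+0.023851-0.166656i  product +0.024892+0.034293i
  m=+8: Y*=-0.098915-0.471432i  Y=-0.002866-0.046201i  product -0.021497+0.005921i
Total Σ_m = +0.041003-0.000000i. Multiply by 0.739198: +0.030309-0.000000i. P_8(cos γ) = 0.030309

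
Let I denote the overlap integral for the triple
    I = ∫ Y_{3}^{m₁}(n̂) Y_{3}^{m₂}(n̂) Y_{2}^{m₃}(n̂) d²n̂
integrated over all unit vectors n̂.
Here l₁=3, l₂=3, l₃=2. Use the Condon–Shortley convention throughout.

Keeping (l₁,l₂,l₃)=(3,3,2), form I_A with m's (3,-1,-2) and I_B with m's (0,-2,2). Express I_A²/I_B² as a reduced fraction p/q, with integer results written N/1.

1/2

Same 3,3,2: normalisation and zero-m 3j drop out of the ratio.
A: Δ: 4! 2! 2! / 9! → 1/3780; sum: t=0:+1/96 = 1/96; 3j²(3 3 2; 3 -1 -2) = Δ·Π!·Σ² = 1/42  (sign +1)
B: Δ: 4! 2! 2! / 9! → 1/3780; sum: t=1:−1/24 = -1/24; 3j²(3 3 2; 0 -2 2) = Δ·Π!·Σ² = 1/21  (sign -1)
I_A²/I_B² = (1/42)/(1/21) = 1/2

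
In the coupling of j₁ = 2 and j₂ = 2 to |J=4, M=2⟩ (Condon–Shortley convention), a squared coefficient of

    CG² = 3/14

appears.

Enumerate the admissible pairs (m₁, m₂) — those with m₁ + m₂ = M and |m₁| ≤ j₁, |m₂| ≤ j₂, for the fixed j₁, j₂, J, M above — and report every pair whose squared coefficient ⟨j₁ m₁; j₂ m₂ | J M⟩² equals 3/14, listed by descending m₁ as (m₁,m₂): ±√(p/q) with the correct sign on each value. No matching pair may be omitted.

Admissible pairs with m₁+m₂ = M = 2: (0,2), (1,1), (2,0)
  (m₁,m₂)=(2,0): CG² = 3/14, CG = +√(3/14)   ← matches the target
  (m₁,m₂)=(1,1): CG² = 4/7, CG = +√(4/7)
  (m₁,m₂)=(0,2): CG² = 3/14, CG = +√(3/14)   ← matches the target
Pairs with CG² = 3/14: (2,0): +√(3/14); (0,2): +√(3/14)

(2,0): +√(3/14); (0,2): +√(3/14)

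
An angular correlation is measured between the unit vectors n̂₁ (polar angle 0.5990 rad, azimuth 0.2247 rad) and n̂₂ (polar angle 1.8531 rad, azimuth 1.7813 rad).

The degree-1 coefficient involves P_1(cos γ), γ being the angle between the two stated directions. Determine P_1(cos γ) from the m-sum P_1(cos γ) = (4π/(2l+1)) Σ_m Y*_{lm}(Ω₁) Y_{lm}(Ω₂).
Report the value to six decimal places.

-0.222383

Term-by-term m-sum for l=1 (normalisation 4π/3 = 4.188790):
  term(m=-1) = +0.000918-0.064630i   from Y*(Ω₁)=+0.189898+0.043403i, Y(Ω₂)=-0.069334-0.324494i
  term(m=+0) = -0.054925+0.000000i   from Y*(Ω₁)=+0.403537-0.000000i, Y(Ω₂)=-0.136109+0.000000i
  term(m=+1) = +0.000918+0.064630i   from Y*(Ω₁)=-0.189898+0.043403i, Y(Ω₂)=+0.069334-0.324494i
Total Σ_m = -0.053090+0.000000i. Multiply by 4.188790: -0.222383+0.000000i. P_1(cos γ) = -0.222383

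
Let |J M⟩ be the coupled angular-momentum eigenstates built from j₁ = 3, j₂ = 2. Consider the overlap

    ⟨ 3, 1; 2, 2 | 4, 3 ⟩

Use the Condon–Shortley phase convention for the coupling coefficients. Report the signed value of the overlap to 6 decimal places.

triangle: 1!×5!×3!/10! = 720/3628800
(j±m)!: 4!×2!×4!×0!×7!×1! = 5806080
prefactor² = (2J+1)×Δ×N² = 10368
  k=1: −1/(1!×0!×1!×3!×4!×0!) = -1/144
Σ = -1/144  ⇒  CG² = 10368×(-1/144)² = 1/2
CG = −√(1/2) = -0.707107

-0.707107  (= −√(1/2))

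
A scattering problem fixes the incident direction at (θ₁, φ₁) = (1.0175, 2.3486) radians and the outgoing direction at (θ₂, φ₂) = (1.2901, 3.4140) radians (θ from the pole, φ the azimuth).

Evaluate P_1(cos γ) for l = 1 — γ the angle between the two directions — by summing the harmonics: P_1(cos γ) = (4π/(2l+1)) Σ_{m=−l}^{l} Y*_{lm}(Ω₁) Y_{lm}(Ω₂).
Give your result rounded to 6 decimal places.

0.541371

Addition theorem: P_1(cos γ) = (4π/3) Σ_m Y*_{lm}(Ω₁) Y_{lm}(Ω₂), m = −1…1:
  [-1]  conj(Y_{1,-1})(Ω₁) = -0.20627 + 0.20942j ; Y_{1,-1}(Ω₂) = -0.31973 + 0.08932j ; Δ = 0.04724 - 0.08538j
  [+0]  conj(Y_{1,0})(Ω₁) = 0.25676 + 0.00000j ; Y_{1,0}(Ω₂) = 0.13536 + 0.00000j ; Δ = 0.03475 + 0.00000j
  [+1]  conj(Y_{1,1})(Ω₁) = 0.20627 + 0.20942j ; Y_{1,1}(Ω₂) = 0.31973 + 0.08932j ; Δ = 0.04724 + 0.08538j
Accumulated sum 0.12924 + 0.00000j; after 4π/(2l+1) scaling, 0.54137 + 0.00000j ⇒ P_1 = 0.541371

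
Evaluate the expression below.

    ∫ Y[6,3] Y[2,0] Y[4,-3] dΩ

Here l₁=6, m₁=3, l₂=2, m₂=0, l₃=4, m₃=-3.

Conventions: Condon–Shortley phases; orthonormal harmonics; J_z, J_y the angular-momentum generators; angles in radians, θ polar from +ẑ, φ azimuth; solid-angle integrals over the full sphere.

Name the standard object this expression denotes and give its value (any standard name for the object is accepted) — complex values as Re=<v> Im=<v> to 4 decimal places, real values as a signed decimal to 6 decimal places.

This is a Gaunt coefficient — the integral of a triple product of spherical harmonics over the sphere.
Checks pass: Σm=0; 12 even; l₃=4∈[4,8].
(2·6+1)(2·2+1)(2·4+1) = 585
Δ: 4! 8! 0! / 13! → 1/6435
sum: t=2:+1/2304 = 1/2304
3j²(6 2 4; 0 0 0) = Δ·Π!·Σ² = 5/143  (sign +1)
sum: t=2:+1/20160 = 1/20160
3j²(6 2 4; 3 0 -3) = Δ·Π!·Σ² = 12/715  (sign -1)
combine: 4πI² = 585·5/143·12/715 = 540/1573
take √, sign -1: I = -0.16528277

Gaunt coefficient, -0.165283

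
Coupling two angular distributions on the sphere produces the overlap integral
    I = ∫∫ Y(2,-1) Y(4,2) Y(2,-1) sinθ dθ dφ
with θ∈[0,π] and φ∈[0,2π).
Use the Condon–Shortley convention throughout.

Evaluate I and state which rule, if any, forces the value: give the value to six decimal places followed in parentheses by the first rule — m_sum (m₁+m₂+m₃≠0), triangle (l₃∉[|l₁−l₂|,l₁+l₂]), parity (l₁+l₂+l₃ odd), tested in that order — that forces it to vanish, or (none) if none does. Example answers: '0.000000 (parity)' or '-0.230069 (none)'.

Rules hold: Σm=0, L=8 even, 2≤2≤6.
N = 5·9·5 = 225
Δ = 4!·0!·4!/9! = 1/630
Racah Σ t=2..2: t=2:+1/16 = 1/16
⇒ 3j(2 4 2; 0 0 0)² = 2/35, sgn +1
Racah Σ t=3..3: t=3:−1/36 = -1/36
⇒ 3j(2 4 2; -1 2 -1)² = 4/63, sgn +1
4πI² = N·(3j₀)²·(3jₘ)² = 40/49
I = +1·√(0.816327/4π) = 0.25487487
No selection rule forces the value: the integral is nonzero (none).

0.254875 (none)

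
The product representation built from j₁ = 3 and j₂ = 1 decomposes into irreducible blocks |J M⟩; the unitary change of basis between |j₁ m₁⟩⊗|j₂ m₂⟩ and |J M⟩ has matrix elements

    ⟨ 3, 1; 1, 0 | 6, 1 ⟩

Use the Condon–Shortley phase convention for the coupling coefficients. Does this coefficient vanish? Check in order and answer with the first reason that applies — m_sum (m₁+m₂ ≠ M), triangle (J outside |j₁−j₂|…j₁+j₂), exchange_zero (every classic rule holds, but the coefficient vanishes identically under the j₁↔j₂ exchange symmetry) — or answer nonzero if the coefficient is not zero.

m-sum: m₁+m₂ = 1+0 = 1, M = 1  ✓
triangle: need |j₁−j₂| ≤ J ≤ j₁+j₂, i.e. J ∈ [2, 4]; J = 6 is outside ✗ ⇒ coefficient is 0

triangle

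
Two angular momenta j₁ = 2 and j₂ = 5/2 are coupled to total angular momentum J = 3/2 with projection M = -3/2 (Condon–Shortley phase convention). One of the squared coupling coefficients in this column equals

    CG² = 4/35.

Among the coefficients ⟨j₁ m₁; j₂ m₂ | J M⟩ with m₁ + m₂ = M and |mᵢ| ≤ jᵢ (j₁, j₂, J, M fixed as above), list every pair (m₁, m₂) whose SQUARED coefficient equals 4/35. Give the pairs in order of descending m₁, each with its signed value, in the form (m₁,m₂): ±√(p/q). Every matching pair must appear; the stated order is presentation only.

Admissible pairs with m₁+m₂ = M = -3/2: (-2,1/2), (-1,-1/2), (0,-3/2), (1,-5/2)
  (m₁,m₂)=(1,-5/2): CG² = 2/7, CG = +√(2/7)
  (m₁,m₂)=(0,-3/2): CG² = 12/35, CG = −√(12/35)
  (m₁,m₂)=(-1,-1/2): CG² = 9/35, CG = +√(9/35)
  (m₁,m₂)=(-2,1/2): CG² = 4/35, CG = −√(4/35)   ← matches the target
Pairs with CG² = 4/35: (-2,1/2): −√(4/35)

(-2,1/2): −√(4/35)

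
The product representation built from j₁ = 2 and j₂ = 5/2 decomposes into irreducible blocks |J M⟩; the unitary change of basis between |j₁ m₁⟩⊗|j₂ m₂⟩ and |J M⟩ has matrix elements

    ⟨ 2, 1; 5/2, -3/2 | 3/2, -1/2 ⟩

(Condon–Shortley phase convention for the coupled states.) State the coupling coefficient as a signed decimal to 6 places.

−√(2/105) ≈ -0.138013

j₁+j₂−J=3  J+j₁−j₂=1  J−j₁+j₂=2  j₁+j₂+J+1=7
(j₁±m₁, j₂±m₂, J±M) = (3,1,1,4,1,2)
P² = 96/35
sum k=0..1:
  [0] +1/6 = 1/6
  [1] −1/4 = -1/4
S = -1/12
C² = P²·S² = 2/105 ; C = -0.138013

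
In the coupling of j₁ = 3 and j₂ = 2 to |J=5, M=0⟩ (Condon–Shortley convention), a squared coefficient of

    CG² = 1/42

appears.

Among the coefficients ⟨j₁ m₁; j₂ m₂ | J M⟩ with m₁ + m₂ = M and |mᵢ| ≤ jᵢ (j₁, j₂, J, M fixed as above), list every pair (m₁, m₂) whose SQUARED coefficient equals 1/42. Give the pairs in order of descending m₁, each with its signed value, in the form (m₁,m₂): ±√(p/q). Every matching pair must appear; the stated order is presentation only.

Admissible pairs with m₁+m₂ = M = 0: (-2,2), (-1,1), (0,0), (1,-1), (2,-2)
  (m₁,m₂)=(2,-2): CG² = 1/42, CG = +√(1/42)   ← matches the target
  (m₁,m₂)=(1,-1): CG² = 5/21, CG = +√(5/21)
  (m₁,m₂)=(0,0): CG² = 10/21, CG = +√(10/21)
  (m₁,m₂)=(-1,1): CG² = 5/21, CG = +√(5/21)
  (m₁,m₂)=(-2,2): CG² = 1/42, CG = +√(1/42)   ← matches the target
Pairs with CG² = 1/42: (2,-2): +√(1/42); (-2,2): +√(1/42)

(2,-2): +√(1/42); (-2,2): +√(1/42)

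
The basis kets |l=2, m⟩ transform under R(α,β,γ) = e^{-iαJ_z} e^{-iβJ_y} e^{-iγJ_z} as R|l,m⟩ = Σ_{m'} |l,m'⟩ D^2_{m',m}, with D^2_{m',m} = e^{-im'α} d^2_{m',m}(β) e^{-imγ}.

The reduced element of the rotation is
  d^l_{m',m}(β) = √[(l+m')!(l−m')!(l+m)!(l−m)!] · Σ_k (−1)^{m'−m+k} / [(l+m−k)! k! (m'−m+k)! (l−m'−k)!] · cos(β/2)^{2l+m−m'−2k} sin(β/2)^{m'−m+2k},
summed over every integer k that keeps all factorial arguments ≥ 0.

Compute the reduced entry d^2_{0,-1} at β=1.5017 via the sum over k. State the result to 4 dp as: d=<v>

d^2_{0,-1}(β=1.5017) via the finite sum:
With c≡cos(β/2)=0.731109 and s≡sin(β/2)=0.682260, N=[2·2·1·6]^{1/2}=4.898979
k∈{0,1} keeps every argument non-negative
  k=0: (−1)^1·4.8990/(2)·0.7311^3·0.6823^1 = -0.653089
  k=1: (−1)^2·4.8990/(2)·0.7311^1·0.6823^3 = +0.568733
d^2_{0,-1}(1.5017) = -0.653089 +0.568733 = -0.084356

d=-0.0844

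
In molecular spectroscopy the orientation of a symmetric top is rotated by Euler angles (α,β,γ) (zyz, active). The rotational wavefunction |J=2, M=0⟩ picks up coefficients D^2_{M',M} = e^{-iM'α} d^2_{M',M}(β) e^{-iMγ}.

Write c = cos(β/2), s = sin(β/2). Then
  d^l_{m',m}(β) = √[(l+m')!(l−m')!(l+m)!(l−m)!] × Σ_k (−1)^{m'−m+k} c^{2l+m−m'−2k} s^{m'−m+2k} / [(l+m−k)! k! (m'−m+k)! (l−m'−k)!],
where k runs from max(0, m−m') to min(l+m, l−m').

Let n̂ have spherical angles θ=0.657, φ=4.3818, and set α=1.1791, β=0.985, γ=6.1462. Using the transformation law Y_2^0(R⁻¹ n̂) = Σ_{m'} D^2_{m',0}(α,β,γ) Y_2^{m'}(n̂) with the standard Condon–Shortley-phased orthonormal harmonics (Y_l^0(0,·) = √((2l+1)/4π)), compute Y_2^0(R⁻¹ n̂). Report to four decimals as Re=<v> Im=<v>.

Need the full column D^2_{m',0} for m'=−2..2 at α=1.1791, β=0.9850, γ=6.1462.
cos(β/2)=0.881154, sin(β/2)=0.472830
d^2_{-2,0}: single k=2 term ⇒ +0.425196;  D = -0.301261+0.300055i
d^2_{-1,0}: k∈[1..2] ⇒ +0.792384 -0.228162 = +0.564222;  D = +0.215396+0.521489i
d^2_{0,0}: k∈[0..2] ⇒ +0.602846 -0.694342 +0.049983 = -0.041514;  D = -0.041514+0.000000i
d^2_{1,0}: k∈[0..1] ⇒ -0.792384 +0.228162 = -0.564222;  D = -0.215396+0.521489i
d^2_{2,0}: single k=0 term ⇒ +0.425196;  D = -0.301261-0.300055i
Y_2^{m'}(θ=0.657,φ=4.3818) and Σ D·Y over m':
  (-0.3013+0.3001i)·(-0.1137-0.0885i)  (+0.2154+0.5215i)·(-0.1213+0.3534i)  (-0.0415+0.0000i)·(+0.2779+0.0000i)  (-0.2154+0.5215i)·(+0.1213+0.3534i)  (-0.3013-0.3001i)·(-0.1137+0.0885i)
Y_2^0(R⁻¹ n̂) = -0.310730+0.000000i

Re=-0.3107 Im=0.0000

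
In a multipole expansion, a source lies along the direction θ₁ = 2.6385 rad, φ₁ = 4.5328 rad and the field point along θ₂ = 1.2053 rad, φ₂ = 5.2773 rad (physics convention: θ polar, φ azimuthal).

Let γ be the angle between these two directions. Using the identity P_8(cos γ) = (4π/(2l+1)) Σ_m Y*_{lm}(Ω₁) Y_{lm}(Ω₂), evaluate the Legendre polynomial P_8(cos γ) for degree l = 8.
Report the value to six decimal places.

0.270244

Expand P_8 via completeness: Σ_{m} conj(Y_{8,m}) at Ω₁ times Y_{8,m} at Ω₂ —
  m=-8: (0.00020 - 0.00149j) × (-0.05726 + 0.29282j) = 0.00043 + 0.00014j  (running Σ = 0.00043 + 0.00014j)
  m=-7: (-0.01041 - 0.00338j) × (0.33167 + 0.31399j) = -0.00239 - 0.00439j  (running Σ = -0.00197 - 0.00424j)
  m=-6: (-0.02354 + 0.04378j) × (0.22187 - 0.05615j) = -0.00276 + 0.01104j  (running Σ = -0.00473 + 0.00679j)
  m=-5: (0.12357 + 0.09847j) × (-0.06978 + 0.21267j) = -0.02956 + 0.01941j  (running Σ = -0.03429 + 0.02620j)
  m=-4: (0.26613 - 0.23264j) × (0.20625 + 0.25048j) = 0.11316 + 0.01868j  (running Σ = 0.07887 + 0.04488j)
  m=-3: (-0.26489 - 0.44314j) × (-0.07952 + 0.00991j) = 0.02545 + 0.03261j  (running Σ = 0.10432 + 0.07749j)
  m=-2: (-0.33312 + 0.12508j) × (-0.14171 + 0.30025j) = 0.00965 - 0.11775j  (running Σ = 0.11397 - 0.04025j)
  m=-1: (-0.03433 - 0.18909j) × (-0.00913 - 0.01441j) = -0.00241 + 0.00222j  (running Σ = 0.11156 - 0.03803j)
  m=0: (-0.43316 + 0.00000j) × (-0.32891 + 0.00000j) = 0.14247 + 0.00000j  (running Σ = 0.25403 - 0.03803j)
  m=1: (0.03433 - 0.18909j) × (0.00913 - 0.01441j) = -0.00241 - 0.00222j  (running Σ = 0.25162 - 0.04025j)
  m=2: (-0.33312 - 0.12508j) × (-0.14171 - 0.30025j) = 0.00965 + 0.11775j  (running Σ = 0.26127 + 0.07749j)
  m=3: (0.26489 - 0.44314j) × (0.07952 + 0.00991j) = 0.02545 - 0.03261j  (running Σ = 0.28673 + 0.04488j)
  m=4: (0.26613 + 0.23264j) × (0.20625 - 0.25048j) = 0.11316 - 0.01868j  (running Σ = 0.39989 + 0.02620j)
  m=5: (-0.12357 + 0.09847j) × (0.06978 + 0.21267j) = -0.02956 - 0.01941j  (running Σ = 0.37032 + 0.00679j)
  m=6: (-0.02354 - 0.04378j) × (0.22187 + 0.05615j) = -0.00276 - 0.01104j  (running Σ = 0.36756 - 0.00424j)
  m=7: (0.01041 - 0.00338j) × (-0.33167 + 0.31399j) = -0.00239 + 0.00439j  (running Σ = 0.36517 + 0.00014j)
  m=8: (0.00020 + 0.00149j) × (-0.05726 - 0.29282j) = 0.00043 - 0.00014j  (running Σ = 0.36559 - 0.00000j)
Accumulated sum 0.36559 - 0.00000j; after 4π/(2l+1) scaling, 0.27024 - 0.00000j ⇒ P_8 = 0.270244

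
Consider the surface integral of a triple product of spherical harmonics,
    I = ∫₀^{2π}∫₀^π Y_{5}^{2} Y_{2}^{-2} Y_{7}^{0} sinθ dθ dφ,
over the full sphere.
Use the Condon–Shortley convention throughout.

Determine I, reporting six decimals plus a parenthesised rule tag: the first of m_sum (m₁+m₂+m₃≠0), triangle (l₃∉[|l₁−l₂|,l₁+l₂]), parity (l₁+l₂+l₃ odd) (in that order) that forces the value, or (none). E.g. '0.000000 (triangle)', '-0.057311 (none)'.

Checks pass: Σm=0; 14 even; l₃=7∈[3,7].
(2·5+1)(2·2+1)(2·7+1) = 825
Δ: 0! 10! 4! / 15! → 1/15015
sum: t=0:+1/57600 = 1/57600
3j²(5 2 7; 0 0 0) = Δ·Π!·Σ² = 21/715  (sign -1)
sum: t=0:+1/725760 = 1/725760
3j²(5 2 7; 2 -2 0) = Δ·Π!·Σ² = 1/429  (sign -1)
combine: 4πI² = 825·21/715·1/429 = 105/1859
take √, sign +1: I = 0.06704247
No selection rule forces the value: the integral is nonzero (none).

0.067042 (none)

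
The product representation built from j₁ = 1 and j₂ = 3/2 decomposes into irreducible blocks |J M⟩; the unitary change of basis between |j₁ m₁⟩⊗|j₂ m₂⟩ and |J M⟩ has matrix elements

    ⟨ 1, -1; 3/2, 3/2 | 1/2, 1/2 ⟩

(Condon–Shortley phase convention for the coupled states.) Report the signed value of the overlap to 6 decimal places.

+0.707107  (= +√(1/2))

j₁+j₂−J=2  J+j₁−j₂=0  J−j₁+j₂=1  j₁+j₂+J+1=4
(j₁±m₁, j₂±m₂, J±M) = (0,2,3,0,1,0)
P² = 2
sum k=2..2:
  [2] +1/2 = 1/2
S = 1/2
C² = P²·S² = 1/2 ; C = +0.707107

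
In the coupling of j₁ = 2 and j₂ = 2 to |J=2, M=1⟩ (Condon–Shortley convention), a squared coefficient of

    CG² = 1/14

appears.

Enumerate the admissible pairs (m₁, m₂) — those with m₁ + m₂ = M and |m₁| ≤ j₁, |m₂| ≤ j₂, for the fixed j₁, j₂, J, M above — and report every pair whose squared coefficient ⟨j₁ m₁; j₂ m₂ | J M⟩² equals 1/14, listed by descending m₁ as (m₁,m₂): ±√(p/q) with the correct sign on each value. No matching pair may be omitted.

Admissible pairs with m₁+m₂ = M = 1: (-1,2), (0,1), (1,0), (2,-1)
  (m₁,m₂)=(2,-1): CG² = 3/7, CG = +√(3/7)
  (m₁,m₂)=(1,0): CG² = 1/14, CG = −√(1/14)   ← matches the target
  (m₁,m₂)=(0,1): CG² = 1/14, CG = −√(1/14)   ← matches the target
  (m₁,m₂)=(-1,2): CG² = 3/7, CG = +√(3/7)
Pairs with CG² = 1/14: (1,0): −√(1/14); (0,1): −√(1/14)

(1,0): −√(1/14); (0,1): −√(1/14)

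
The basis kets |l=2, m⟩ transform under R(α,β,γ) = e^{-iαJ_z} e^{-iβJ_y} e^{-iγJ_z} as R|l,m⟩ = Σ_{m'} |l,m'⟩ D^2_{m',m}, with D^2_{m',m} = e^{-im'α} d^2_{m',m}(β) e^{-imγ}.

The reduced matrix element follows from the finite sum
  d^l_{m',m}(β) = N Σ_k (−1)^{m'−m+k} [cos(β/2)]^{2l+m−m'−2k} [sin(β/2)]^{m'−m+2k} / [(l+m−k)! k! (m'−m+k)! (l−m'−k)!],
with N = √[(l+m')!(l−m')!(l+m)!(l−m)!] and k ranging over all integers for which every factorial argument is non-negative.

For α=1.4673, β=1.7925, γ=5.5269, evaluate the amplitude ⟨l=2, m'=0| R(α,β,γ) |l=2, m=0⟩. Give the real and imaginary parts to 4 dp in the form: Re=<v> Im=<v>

Re=-0.4275 Im=0.0000

D^2_{0,0}(1.4673,1.7925,5.5269) = e^{-i·0·1.4673}·d^2_{0,0}(1.7925)·e^{-i·0·5.5269}. Compute d first:
With c≡cos(β/2)=0.624543 and s≡sin(β/2)=0.780990, N=[2·2·2·2]^{1/2}=4.000000
Admissible k: 0..2 (factorial args all ≥0)
  k=0: (−1)^0·4.0000/(4)·0.6245^4·0.7810^0 = +0.152142
  k=1: (−1)^1·4.0000/(1)·0.6245^2·0.7810^2 = -0.951648
  k=2: (−1)^2·4.0000/(4)·0.6245^0·0.7810^4 = +0.372034
d^2_{0,0}(1.7925) = +0.152142 -0.951648 +0.372034 = -0.427471
Phases: e^{-i·(0)·1.4673}=+1.000000+0.000000i, e^{-i·(0)·5.5269}=+1.000000+0.000000i ⇒ D=-0.427471+0.000000i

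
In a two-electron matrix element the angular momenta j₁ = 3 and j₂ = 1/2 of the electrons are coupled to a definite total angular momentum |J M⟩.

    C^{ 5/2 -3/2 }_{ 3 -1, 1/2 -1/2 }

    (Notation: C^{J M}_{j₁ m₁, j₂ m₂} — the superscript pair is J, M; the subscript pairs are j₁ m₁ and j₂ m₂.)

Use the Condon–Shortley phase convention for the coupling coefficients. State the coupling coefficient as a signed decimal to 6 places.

√[6·1!5!0!/7! · 2!4!0!1!1!4!] = √(1152/7)
  +(−1)^0/∏(0,1,4,0,1,0)! = 1/24  (running 1/24)
⟨..|..⟩ = √(1152/7)·(1/24) = +0.534522

+0.534522  (= +√(2/7))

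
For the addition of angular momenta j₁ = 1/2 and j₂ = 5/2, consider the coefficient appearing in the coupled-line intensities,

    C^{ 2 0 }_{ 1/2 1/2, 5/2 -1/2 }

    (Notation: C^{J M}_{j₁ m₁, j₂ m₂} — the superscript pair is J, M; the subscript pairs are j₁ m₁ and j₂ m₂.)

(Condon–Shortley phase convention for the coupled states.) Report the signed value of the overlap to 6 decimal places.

+√(1/2) ≈ +0.707107

triangle: 1!*0!*4!/6! = 24/720
(j±m)!: 1!*0!*2!*3!*2!*2! = 48
prefactor² = (2J+1)*Δ*N² = 8
  k=0: +1/(0!*1!*0!*2!*0!*2!) = 1/4
Σ = 1/4  ⇒  CG² = 8*(1/4)² = 1/2
CG = +√(1/2) = +0.707107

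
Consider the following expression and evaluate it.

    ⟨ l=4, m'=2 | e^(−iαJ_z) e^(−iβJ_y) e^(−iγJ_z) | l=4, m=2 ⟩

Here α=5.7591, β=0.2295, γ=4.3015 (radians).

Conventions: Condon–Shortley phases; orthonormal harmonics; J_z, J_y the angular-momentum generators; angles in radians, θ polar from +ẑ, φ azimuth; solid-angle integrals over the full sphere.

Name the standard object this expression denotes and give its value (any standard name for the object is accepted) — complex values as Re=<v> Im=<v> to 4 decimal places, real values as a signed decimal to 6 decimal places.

This is a Wigner D-matrix element — the rotation-matrix element ⟨l m'| R(α,β,γ) |l m⟩ in the angular-momentum basis.
Split into d^4_{2,2}(β=0.2295) × two z-phases.
Half-angle: c=0.993423, s=0.114498. N=√(720·2·720·2)=1440.000000
Admissible k: 0..2 (factorial args all ≥0)
  k=0: (−1)^0·1440.0000/(1440)·0.9934^8·0.1145^0 = +0.948583
  k=1: (−1)^1·1440.0000/(120)·0.9934^6·0.1145^2 = -0.151212
  k=2: (−1)^2·1440.0000/(96)·0.9934^4·0.1145^4 = +0.002511
d^4_{2,2}(0.2295) = +0.948583 -0.151212 +0.002511 = +0.799882
D = (+0.499157+0.866512i)·(+0.799882)·(-0.680920-0.732358i) = +0.235733-0.764356i

Wigner D-matrix element, Re=0.2357 Im=-0.7644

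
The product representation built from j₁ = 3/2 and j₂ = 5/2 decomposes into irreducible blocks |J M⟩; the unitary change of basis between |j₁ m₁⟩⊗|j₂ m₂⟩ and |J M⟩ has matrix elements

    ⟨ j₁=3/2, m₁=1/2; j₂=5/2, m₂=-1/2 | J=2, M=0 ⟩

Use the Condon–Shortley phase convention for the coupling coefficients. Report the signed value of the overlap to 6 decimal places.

√[5·2!1!3!/7! · 2!1!2!3!2!2!] = √(8/7)
  +(−1)^0/∏(0,2,1,2,0,1)! = 1/4  (running 1/4)
  +(−1)^1/∏(1,1,0,1,1,2)! = -1/2  (running -1/4)
⟨..|..⟩ = √(8/7)·(-1/4) = -0.267261

-0.267261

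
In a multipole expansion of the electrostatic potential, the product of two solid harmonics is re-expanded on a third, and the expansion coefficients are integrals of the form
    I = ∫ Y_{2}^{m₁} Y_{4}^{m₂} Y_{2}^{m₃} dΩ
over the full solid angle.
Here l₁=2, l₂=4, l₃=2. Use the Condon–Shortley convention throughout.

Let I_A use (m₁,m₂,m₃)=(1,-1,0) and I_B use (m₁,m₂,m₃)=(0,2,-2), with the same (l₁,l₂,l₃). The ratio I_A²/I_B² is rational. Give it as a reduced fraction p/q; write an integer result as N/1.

l's match ⇒ only the (l;m) 3-j factors differ between A and B.
A: triangle coeff Δ(2,4,2) = 1/630; Σ_t [1,1]: t=1:−1/24 = -1/24; (3j)²=1/21 [(2 4 2; 1 -1 0)], sign=-1
B: triangle coeff Δ(2,4,2) = 1/630; Σ_t [2,2]: t=2:+1/96 = 1/96; (3j)²=1/42 [(2 4 2; 0 2 -2)], sign=+1
I_A²/I_B² = (1/21)/(1/42) = 2/1

2/1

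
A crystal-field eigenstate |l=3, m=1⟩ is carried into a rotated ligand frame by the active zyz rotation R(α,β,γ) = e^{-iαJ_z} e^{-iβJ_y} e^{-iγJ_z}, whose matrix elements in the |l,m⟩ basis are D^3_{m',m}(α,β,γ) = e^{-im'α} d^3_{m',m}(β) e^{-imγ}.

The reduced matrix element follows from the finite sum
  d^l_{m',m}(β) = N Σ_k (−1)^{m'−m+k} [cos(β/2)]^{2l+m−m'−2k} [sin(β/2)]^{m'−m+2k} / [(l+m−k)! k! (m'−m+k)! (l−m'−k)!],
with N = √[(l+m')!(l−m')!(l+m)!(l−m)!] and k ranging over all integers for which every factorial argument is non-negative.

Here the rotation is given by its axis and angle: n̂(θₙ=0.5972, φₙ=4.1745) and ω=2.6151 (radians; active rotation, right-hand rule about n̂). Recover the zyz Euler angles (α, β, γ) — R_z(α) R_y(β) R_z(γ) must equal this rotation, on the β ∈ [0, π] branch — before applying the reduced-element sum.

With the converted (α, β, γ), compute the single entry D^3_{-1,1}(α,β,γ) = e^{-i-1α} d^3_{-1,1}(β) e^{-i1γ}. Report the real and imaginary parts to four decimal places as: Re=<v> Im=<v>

Re=0.1971 Im=-0.3651

Axis–angle → zyz. n̂ = (sinθₙcosφₙ, sinθₙsinφₙ, cosθₙ) = (-0.288095, -0.482924, +0.826913), ω = 2.6151.
R = I cosω + sinω [n̂]ₓ + (1−cosω) n̂n̂ᵀ gives
  R = [-0.709818, -0.156113, -0.686868; +0.674942, -0.429727, -0.599824; -0.201526, -0.889361, +0.410395]
β = atan2(√(R₁₃²+R₂₃²), R₃₃) = 1.147909; α = atan2(R₂₃, R₁₃) mod 2π = 3.859444; γ = atan2(R₃₂, −R₃₁) mod 2π = 4.935222
D^3_{-1,1}(3.8594,1.1479,4.9352) = e^{-i·-1·3.8594}·d^3_{-1,1}(1.1479)·e^{-i·1·4.9352}. Compute d first:
c=cos(1.147909/2)=0.839760, s=sin(1.147909/2)=0.542957; N=√[2·24·24·2]=48.000000
k: max(0,(1)−(-1))=2 … min(3+(1),3−(-1))=4
  k=2: (−1)^0·48.0000/(8)·0.8398^4·0.5430^2 = +0.879638
  k=3: (−1)^1·48.0000/(6)·0.8398^2·0.5430^4 = -0.490302
  k=4: (−1)^2·48.0000/(48)·0.8398^0·0.5430^6 = +0.025621
d^3_{-1,1}(1.1479) = +0.879638 -0.490302 +0.025621 = +0.414957
Phases: e^{-i·(-1)·3.8594}=-0.753221-0.657768i, e^{-i·(1)·4.9352}=+0.220993+0.975275i ⇒ D=+0.197125-0.365146i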